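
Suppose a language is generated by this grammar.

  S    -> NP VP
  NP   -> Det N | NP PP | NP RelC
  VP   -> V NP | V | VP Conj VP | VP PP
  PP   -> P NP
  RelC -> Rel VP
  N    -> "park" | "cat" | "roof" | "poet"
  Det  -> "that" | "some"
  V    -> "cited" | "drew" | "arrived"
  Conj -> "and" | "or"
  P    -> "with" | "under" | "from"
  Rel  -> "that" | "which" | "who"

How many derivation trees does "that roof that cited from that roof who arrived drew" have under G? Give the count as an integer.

Two of the 4 distinct bracketings:
[S [NP [NP [NP [Det that] [N roof]] [RelC [Rel that] [VP [V cited]]]] [PP [P from] [NP [NP [Det that] [N roof]] [RelC [Rel who] [VP [V arrived]]]]]] [VP [V drew]]]
[S [NP [NP [Det that] [N roof]] [RelC [Rel that] [VP [VP [V cited]] [PP [P from] [NP [NP [Det that] [N roof]] [RelC [Rel who] [VP [V arrived]]]]]]]] [VP [V drew]]]
The difference turns on whether NP → NP PP is used at the relevant span, versus an alternative expansion of NP.

4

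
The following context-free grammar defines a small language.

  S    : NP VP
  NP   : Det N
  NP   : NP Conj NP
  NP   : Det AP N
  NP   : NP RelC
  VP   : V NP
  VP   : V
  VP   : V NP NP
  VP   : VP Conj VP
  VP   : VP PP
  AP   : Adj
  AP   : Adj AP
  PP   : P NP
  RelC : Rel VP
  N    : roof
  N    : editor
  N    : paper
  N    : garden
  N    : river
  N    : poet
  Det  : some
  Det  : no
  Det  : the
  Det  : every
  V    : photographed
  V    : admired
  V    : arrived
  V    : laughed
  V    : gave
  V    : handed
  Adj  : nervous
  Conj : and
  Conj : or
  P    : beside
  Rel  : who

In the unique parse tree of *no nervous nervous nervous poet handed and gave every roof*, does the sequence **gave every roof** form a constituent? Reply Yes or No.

Yes

[S [NP [Det no] [AP [Adj nervous] [AP [Adj nervous] [AP [Adj nervous]]]] [N poet]] [VP [VP [V handed]] [Conj and] [VP [V gave] [NP [Det every] [N roof]]]]]
The words 'gave every roof' are exhaustively dominated by a single VP node (built by VP → V NP), so they form a constituent.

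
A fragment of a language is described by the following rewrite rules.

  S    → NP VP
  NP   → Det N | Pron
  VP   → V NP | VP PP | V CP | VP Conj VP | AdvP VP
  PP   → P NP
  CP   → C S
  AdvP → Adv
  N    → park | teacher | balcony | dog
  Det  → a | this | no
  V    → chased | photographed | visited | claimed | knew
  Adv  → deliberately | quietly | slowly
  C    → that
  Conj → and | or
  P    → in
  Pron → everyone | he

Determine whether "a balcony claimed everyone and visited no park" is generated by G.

[S [NP [Det a] [N balcony]] [VP [VP [V claimed] [NP [Pron everyone]]] [Conj and] [VP [V visited] [NP [Det no] [N park]]]]]
The bracketing above is licensed at every node by one of the given productions, with S at the root.

Grammatical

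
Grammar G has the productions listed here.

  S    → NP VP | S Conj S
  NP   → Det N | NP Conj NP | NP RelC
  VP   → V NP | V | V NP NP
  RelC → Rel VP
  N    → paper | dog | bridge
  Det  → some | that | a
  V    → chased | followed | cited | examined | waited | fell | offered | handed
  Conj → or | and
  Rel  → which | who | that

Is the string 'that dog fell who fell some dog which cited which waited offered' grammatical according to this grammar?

For S → NP VP, the only prefix that parses as NP is 'that dog', but the remainder 'fell who fell some dog which cited which waited offered' is not a VP under these rules. The alternative S rule S → S Conj S likewise has no satisfying split.

Ungrammatical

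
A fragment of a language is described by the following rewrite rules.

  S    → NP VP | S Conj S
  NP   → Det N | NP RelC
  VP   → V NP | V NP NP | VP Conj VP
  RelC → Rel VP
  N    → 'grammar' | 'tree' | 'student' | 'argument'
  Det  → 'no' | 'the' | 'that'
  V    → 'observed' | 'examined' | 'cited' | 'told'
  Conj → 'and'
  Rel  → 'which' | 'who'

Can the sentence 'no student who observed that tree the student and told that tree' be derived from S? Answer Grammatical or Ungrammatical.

For S → NP VP, every NP-prefix leaves a non-VP remainder: after 'no student' the remainder is not a VP; after 'no student who observed that tree' the remainder is not a VP; after 'no student who observed that tree the student' the remainder is not a VP. The alternative S rule S → S Conj S likewise has no satisfying split.

Ungrammatical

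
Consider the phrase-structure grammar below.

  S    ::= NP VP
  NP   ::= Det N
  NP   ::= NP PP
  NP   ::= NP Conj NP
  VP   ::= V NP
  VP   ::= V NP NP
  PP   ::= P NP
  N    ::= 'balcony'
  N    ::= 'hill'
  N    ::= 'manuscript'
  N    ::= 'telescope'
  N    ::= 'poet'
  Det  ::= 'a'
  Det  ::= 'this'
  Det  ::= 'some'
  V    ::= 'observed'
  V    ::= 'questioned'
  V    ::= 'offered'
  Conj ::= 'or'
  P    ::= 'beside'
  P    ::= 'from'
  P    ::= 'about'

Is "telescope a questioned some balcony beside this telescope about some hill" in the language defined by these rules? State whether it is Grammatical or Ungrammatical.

Ungrammatical

A Det word can never sit immediately before a V word in any string this grammar generates, so the substring 'a questioned' rules out a derivation.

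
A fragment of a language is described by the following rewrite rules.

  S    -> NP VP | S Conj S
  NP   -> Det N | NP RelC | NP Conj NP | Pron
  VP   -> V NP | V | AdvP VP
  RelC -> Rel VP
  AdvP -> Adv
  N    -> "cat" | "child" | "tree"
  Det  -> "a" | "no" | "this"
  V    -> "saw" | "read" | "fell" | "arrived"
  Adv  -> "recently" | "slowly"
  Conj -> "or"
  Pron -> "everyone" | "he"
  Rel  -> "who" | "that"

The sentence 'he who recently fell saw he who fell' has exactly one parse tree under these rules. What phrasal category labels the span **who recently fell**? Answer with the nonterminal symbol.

[S [NP [NP [Pron he]] [RelC [Rel who] [VP [AdvP [Adv recently]] [VP [V fell]]]]] [VP [V saw] [NP [NP [Pron he]] [RelC [Rel who] [VP [V fell]]]]]]
The span 'who recently fell' is the RelC node built by RelC → Rel VP.

RelC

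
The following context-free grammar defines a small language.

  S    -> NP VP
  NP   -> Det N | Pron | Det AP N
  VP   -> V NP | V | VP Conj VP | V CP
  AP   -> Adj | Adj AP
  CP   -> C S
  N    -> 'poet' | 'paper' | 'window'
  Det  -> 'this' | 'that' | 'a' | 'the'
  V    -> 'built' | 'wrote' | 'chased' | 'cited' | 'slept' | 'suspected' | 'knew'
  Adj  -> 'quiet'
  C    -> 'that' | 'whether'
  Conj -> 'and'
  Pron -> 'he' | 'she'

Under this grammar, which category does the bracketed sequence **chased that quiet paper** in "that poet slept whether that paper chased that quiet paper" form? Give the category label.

[S [NP [Det that] [N poet]] [VP [V slept] [CP [C whether] [S [NP [Det that] [N paper]] [VP [V chased] [NP [Det that] [AP [Adj quiet]] [N paper]]]]]]]
The span 'chased that quiet paper' is the VP node built by VP → V NP.

VP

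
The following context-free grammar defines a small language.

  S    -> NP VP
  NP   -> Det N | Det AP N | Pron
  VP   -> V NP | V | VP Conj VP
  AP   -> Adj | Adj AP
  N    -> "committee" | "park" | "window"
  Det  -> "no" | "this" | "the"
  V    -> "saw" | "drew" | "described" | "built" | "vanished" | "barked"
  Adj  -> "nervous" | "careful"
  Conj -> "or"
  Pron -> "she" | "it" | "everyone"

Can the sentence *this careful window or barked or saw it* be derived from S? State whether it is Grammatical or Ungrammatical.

For S → NP VP, the only prefix that parses as NP is 'this careful window', but the remainder 'or barked or saw it' is not a VP under these rules.

Ungrammatical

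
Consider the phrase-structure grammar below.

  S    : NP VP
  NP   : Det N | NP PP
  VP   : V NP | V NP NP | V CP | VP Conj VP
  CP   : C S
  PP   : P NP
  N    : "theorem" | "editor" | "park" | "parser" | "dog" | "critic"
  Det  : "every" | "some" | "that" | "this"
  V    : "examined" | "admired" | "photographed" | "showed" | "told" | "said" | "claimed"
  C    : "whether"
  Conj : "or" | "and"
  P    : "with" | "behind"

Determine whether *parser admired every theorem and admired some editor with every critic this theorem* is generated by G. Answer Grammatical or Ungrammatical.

For S → NP VP, no prefix of the string parses as an NP.

Ungrammatical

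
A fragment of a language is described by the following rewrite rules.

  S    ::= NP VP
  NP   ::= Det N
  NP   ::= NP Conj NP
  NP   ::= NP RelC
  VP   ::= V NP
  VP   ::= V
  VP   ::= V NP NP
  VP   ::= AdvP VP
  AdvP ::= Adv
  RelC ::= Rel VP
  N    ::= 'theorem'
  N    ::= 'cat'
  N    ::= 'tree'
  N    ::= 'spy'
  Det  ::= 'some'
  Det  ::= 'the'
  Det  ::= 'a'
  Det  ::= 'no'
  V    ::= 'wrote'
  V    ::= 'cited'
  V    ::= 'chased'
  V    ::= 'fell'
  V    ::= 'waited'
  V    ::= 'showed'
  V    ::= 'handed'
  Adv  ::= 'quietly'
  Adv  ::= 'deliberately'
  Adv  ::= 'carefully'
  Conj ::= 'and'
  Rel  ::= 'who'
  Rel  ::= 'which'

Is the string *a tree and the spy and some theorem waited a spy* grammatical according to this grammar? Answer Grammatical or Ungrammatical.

Grammatical

[S [NP [NP [Det a] [N tree]] [Conj and] [NP [NP [Det the] [N spy]] [Conj and] [NP [Det some] [N theorem]]]] [VP [V waited] [NP [Det a] [N spy]]]]
The bracketing above is licensed at every node by one of the given productions, with S at the root.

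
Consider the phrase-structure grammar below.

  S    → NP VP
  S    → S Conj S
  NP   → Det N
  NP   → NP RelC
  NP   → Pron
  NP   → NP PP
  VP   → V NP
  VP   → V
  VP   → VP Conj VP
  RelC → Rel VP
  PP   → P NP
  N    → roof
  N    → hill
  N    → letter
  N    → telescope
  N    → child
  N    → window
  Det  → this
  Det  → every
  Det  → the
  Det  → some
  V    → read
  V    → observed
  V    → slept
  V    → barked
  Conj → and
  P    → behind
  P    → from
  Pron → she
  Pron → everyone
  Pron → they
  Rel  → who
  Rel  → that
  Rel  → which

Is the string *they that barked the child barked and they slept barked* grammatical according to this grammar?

For S → NP VP, every NP-prefix leaves a non-VP remainder: after 'they' the remainder is not a VP; after 'they that barked' the remainder is not a VP; after 'they that barked the child' the remainder is not a VP. The alternative S rule S → S Conj S likewise has no satisfying split.

Ungrammatical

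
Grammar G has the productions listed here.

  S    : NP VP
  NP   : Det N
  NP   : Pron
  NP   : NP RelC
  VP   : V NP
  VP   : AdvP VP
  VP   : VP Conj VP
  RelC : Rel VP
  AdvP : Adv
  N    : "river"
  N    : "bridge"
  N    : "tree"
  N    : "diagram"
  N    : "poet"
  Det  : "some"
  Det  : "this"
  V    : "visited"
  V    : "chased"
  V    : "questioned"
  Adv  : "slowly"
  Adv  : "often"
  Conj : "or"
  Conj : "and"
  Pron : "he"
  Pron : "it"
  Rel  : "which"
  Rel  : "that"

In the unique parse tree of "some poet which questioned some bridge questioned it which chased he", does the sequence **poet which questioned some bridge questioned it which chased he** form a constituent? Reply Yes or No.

No

[S [NP [NP [Det some] [N poet]] [RelC [Rel which] [VP [V questioned] [NP [Det some] [N bridge]]]]] [VP [V questioned] [NP [NP [Pron it]] [RelC [Rel which] [VP [V chased] [NP [Pron he]]]]]]]
The smallest constituent containing 'poet which questioned some bridge questioned it which chased he' is the S spanning 'some poet which questioned some bridge questioned it which chased he'; no single node in the tree dominates exactly the given words.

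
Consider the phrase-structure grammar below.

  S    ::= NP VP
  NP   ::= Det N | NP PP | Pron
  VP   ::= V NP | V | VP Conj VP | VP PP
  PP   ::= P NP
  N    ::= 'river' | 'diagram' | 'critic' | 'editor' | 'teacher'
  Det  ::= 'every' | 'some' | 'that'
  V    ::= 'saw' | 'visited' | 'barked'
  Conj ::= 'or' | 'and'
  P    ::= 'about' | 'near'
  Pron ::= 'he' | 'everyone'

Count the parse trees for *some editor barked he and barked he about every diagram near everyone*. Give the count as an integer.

Two of the 9 distinct bracketings:
[S [NP [Det some] [N editor]] [VP [VP [V barked] [NP [Pron he]]] [Conj and] [VP [V barked] [NP [NP [Pron he]] [PP [P about] [NP [NP [Det every] [N diagram]] [PP [P near] [NP [Pron everyone]]]]]]]]]
[S [NP [Det some] [N editor]] [VP [VP [V barked] [NP [Pron he]]] [Conj and] [VP [V barked] [NP [NP [NP [Pron he]] [PP [P about] [NP [Det every] [N diagram]]]] [PP [P near] [NP [Pron everyone]]]]]]]
The trees differ in how a recursive rule is bracketed over the same span.

9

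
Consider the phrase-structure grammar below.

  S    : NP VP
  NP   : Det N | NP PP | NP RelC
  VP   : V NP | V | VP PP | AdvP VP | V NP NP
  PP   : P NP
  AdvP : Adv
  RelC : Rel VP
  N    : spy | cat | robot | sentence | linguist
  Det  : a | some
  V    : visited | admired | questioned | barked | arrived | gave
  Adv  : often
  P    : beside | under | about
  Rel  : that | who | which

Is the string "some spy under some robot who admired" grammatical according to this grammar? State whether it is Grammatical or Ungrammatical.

For S → NP VP, every NP-prefix leaves a non-VP remainder: after 'some spy' the remainder is not a VP; after 'some spy under some robot' the remainder is not a VP.

Ungrammatical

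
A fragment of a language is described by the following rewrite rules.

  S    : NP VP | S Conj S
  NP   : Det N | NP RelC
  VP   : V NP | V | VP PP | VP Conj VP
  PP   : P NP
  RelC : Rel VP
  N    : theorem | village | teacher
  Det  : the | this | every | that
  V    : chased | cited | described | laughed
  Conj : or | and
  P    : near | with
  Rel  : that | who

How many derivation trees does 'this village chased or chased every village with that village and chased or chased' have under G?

7

Two of the 7 distinct bracketings:
[S [NP [Det this] [N village]] [VP [VP [V chased]] [Conj or] [VP [VP [VP [V chased] [NP [Det every] [N village]]] [PP [P with] [NP [Det that] [N village]]]] [Conj and] [VP [VP [V chased]] [Conj or] [VP [V chased]]]]]]
[S [NP [Det this] [N village]] [VP [VP [V chased]] [Conj or] [VP [VP [VP [VP [V chased] [NP [Det every] [N village]]] [PP [P with] [NP [Det that] [N village]]]] [Conj and] [VP [V chased]]] [Conj or] [VP [V chased]]]]]
The trees differ in how a recursive rule is bracketed over the same span.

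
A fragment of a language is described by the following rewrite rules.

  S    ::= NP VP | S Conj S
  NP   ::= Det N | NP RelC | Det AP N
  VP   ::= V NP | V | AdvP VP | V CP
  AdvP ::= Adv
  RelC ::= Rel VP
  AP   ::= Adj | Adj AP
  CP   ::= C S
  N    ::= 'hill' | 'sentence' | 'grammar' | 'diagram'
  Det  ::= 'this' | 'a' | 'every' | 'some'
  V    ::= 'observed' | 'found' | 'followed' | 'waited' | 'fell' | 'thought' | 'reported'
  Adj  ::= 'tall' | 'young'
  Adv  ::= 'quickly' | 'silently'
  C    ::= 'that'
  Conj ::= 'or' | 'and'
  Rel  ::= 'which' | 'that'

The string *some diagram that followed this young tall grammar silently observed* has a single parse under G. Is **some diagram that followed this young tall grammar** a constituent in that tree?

[S [NP [NP [Det some] [N diagram]] [RelC [Rel that] [VP [V followed] [NP [Det this] [AP [Adj young] [AP [Adj tall]]] [N grammar]]]]] [VP [AdvP [Adv silently]] [VP [V observed]]]]
The words 'some diagram that followed this young tall grammar' are exhaustively dominated by a single NP node (built by NP → NP RelC), so they form a constituent.

Yes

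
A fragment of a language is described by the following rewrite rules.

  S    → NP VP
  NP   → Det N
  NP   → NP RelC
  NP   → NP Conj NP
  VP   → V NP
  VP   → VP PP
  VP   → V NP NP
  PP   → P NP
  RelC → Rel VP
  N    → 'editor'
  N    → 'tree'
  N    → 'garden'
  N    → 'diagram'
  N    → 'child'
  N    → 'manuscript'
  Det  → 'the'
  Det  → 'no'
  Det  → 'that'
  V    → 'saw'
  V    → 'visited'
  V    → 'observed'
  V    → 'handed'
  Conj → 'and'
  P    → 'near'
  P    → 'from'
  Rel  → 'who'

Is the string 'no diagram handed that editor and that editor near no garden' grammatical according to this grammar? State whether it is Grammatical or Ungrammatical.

S
  NP
    Det: no
    N: diagram
  VP
    VP
      V: handed
      NP
        NP
          Det: that
          N: editor
        Conj: and
        NP
          Det: that
          N: editor
    PP
      P: near
      NP
        Det: no
        N: garden
Every word is introduced by a lexical rule and the phrasal rules combine the resulting categories into a single S.

Grammatical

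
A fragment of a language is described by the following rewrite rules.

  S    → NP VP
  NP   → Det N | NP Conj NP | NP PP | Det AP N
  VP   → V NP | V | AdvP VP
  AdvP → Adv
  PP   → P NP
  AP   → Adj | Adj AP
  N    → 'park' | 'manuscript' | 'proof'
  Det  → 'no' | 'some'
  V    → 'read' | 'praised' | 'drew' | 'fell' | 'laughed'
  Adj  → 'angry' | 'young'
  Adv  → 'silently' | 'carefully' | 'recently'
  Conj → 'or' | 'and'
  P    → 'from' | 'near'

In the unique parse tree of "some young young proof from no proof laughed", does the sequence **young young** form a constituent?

Yes

[S [NP [NP [Det some] [AP [Adj young] [AP [Adj young]]] [N proof]] [PP [P from] [NP [Det no] [N proof]]]] [VP [V laughed]]]
The words 'young young' are exhaustively dominated by a single AP node (built by AP → Adj AP), so they form a constituent.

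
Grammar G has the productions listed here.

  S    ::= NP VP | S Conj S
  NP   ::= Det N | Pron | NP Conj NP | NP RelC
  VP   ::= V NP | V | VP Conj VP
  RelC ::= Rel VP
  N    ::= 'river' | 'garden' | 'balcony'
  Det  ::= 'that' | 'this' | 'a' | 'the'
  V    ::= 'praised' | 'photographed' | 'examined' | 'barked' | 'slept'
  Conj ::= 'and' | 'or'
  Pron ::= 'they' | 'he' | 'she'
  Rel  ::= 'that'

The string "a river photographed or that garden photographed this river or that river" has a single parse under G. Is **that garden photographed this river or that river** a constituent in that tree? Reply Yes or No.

Yes

[S [S [NP [Det a] [N river]] [VP [V photographed]]] [Conj or] [S [NP [Det that] [N garden]] [VP [V photographed] [NP [NP [Det this] [N river]] [Conj or] [NP [Det that] [N river]]]]]]
The words 'that garden photographed this river or that river' are exhaustively dominated by a single S node (built by S → NP VP), so they form a constituent.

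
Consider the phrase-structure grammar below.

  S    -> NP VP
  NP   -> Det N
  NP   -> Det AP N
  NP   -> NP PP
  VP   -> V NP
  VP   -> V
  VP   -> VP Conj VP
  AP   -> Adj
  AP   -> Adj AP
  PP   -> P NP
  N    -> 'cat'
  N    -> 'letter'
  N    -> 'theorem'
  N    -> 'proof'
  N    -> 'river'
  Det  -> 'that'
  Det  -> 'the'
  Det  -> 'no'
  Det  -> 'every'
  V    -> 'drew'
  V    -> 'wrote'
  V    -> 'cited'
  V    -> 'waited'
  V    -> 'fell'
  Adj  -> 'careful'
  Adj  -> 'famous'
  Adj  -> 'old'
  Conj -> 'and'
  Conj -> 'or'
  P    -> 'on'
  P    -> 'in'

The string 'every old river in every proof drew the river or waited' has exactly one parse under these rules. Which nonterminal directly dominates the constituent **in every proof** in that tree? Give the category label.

[S [NP [NP [Det every] [AP [Adj old]] [N river]] [PP [P in] [NP [Det every] [N proof]]]] [VP [VP [V drew] [NP [Det the] [N river]]] [Conj or] [VP [V waited]]]]
The span 'in every proof' is the PP node built by PP → P NP.
Its mother is the NP built by NP → NP PP.

NP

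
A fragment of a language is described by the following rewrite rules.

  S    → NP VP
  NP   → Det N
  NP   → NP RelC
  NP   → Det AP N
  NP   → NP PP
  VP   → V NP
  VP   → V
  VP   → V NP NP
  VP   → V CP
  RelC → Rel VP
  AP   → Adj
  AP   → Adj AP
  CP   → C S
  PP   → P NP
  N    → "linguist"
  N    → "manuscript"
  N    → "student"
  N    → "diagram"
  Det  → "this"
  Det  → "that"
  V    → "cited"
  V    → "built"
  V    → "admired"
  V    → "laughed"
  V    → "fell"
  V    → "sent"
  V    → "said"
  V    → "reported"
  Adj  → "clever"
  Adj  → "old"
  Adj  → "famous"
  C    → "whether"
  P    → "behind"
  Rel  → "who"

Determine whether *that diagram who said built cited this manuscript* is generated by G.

Ungrammatical

For S → NP VP, every NP-prefix leaves a non-VP remainder: after 'that diagram' the remainder is not a VP; after 'that diagram who said' the remainder is not a VP.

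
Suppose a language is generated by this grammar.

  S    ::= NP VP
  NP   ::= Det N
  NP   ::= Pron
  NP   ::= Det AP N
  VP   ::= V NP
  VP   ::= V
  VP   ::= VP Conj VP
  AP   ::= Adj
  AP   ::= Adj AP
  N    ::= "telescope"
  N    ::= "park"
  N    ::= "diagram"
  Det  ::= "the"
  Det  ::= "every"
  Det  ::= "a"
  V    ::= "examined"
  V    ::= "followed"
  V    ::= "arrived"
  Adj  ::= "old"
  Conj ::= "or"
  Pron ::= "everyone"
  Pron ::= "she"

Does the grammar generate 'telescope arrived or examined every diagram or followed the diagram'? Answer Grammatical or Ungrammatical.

For S → NP VP, no prefix of the string parses as an NP.

Ungrammatical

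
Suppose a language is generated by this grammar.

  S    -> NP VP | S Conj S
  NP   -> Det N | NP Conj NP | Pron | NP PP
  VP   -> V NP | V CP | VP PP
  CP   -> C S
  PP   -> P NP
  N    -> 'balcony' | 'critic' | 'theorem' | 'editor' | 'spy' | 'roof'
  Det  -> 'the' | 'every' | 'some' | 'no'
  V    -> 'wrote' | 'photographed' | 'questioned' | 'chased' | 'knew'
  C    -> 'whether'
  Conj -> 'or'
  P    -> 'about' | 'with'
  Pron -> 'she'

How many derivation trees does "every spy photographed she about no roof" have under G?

2

The two bracketings:
[S [NP [Det every] [N spy]] [VP [V photographed] [NP [NP [Pron she]] [PP [P about] [NP [Det no] [N roof]]]]]]
[S [NP [Det every] [N spy]] [VP [VP [V photographed] [NP [Pron she]]] [PP [P about] [NP [Det no] [N roof]]]]]
The difference turns on whether NP → NP PP is used at the relevant span, versus an alternative expansion of NP.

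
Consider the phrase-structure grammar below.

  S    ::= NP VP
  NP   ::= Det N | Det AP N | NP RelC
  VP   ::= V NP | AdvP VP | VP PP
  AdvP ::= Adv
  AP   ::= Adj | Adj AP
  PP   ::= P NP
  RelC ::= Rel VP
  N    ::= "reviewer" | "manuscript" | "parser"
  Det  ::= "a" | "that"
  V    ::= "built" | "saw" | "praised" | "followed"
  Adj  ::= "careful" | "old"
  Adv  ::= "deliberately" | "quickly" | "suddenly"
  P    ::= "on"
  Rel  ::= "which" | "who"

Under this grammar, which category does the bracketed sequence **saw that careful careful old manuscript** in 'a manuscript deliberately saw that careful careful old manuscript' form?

S
  NP
    Det: a
    N: manuscript
  VP
    AdvP
      Adv: deliberately
    VP
      V: saw
      NP
        Det: that
        AP
          Adj: careful
          AP
            Adj: careful
            AP
              Adj: old
        N: manuscript
The span 'saw that careful careful old manuscript' is the VP node built by VP → V NP.

VP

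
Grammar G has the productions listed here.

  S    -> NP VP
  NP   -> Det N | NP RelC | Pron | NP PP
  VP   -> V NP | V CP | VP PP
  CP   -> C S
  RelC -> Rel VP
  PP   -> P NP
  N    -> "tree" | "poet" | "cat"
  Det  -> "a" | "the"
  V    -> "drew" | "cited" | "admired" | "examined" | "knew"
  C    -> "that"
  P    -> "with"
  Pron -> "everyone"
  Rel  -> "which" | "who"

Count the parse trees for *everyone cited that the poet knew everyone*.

[S [NP [Pron everyone]] [VP [V cited] [CP [C that] [S [NP [Det the] [N poet]] [VP [V knew] [NP [Pron everyone]]]]]]]
No rule offers an alternative attachment or grouping for any span, so this is the only derivation.

1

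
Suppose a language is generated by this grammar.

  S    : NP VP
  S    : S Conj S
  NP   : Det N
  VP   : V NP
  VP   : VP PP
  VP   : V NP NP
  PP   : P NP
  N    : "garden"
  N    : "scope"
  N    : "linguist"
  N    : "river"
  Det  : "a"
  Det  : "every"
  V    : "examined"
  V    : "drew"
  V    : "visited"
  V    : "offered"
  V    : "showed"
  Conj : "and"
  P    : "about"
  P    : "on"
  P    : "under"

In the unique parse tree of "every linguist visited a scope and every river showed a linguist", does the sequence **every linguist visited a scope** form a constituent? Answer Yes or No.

Yes

[S [S [NP [Det every] [N linguist]] [VP [V visited] [NP [Det a] [N scope]]]] [Conj and] [S [NP [Det every] [N river]] [VP [V showed] [NP [Det a] [N linguist]]]]]
The words 'every linguist visited a scope' are exhaustively dominated by a single S node (built by S → NP VP), so they form a constituent.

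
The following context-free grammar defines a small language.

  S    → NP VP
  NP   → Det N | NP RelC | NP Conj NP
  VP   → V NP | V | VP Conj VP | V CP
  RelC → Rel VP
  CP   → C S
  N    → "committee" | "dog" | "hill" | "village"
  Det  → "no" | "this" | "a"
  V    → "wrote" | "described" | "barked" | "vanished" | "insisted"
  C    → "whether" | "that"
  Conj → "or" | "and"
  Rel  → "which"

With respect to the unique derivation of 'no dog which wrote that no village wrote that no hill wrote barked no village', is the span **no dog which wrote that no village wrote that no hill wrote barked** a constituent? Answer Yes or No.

[S [NP [NP [Det no] [N dog]] [RelC [Rel which] [VP [V wrote] [CP [C that] [S [NP [Det no] [N village]] [VP [V wrote] [CP [C that] [S [NP [Det no] [N hill]] [VP [V wrote]]]]]]]]]] [VP [V barked] [NP [Det no] [N village]]]]
The smallest constituent containing 'no dog which wrote that no village wrote that no hill wrote barked' is the S spanning 'no dog which wrote that no village wrote that no hill wrote barked no village'; no single node in the tree dominates exactly the given words.

No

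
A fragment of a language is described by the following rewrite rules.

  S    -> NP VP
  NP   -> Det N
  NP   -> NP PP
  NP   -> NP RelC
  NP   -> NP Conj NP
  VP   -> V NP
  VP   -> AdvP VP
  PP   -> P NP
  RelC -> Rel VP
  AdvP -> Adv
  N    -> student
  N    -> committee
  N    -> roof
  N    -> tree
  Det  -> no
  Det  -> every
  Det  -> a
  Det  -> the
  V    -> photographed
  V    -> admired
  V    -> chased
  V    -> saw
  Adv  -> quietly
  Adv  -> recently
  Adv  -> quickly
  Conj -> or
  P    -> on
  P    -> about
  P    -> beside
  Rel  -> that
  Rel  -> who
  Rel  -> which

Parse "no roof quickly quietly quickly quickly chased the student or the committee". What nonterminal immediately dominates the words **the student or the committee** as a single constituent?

[S [NP [Det no] [N roof]] [VP [AdvP [Adv quickly]] [VP [AdvP [Adv quietly]] [VP [AdvP [Adv quickly]] [VP [AdvP [Adv quickly]] [VP [V chased] [NP [NP [Det the] [N student]] [Conj or] [NP [Det the] [N committee]]]]]]]]]
The span 'the student or the committee' is the NP node built by NP → NP Conj NP.

NP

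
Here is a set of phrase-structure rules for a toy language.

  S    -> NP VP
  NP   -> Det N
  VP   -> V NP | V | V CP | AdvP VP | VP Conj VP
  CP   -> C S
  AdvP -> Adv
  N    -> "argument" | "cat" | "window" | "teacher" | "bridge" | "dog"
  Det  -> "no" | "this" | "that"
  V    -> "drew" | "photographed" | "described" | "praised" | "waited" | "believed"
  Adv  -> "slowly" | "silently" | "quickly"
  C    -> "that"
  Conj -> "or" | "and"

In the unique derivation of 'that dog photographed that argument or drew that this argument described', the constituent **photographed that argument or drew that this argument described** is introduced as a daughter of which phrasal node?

S
  NP
    Det: that
    N: dog
  VP
    VP
      V: photographed
      NP
        Det: that
        N: argument
    Conj: or
    VP
      V: drew
      CP
        C: that
        S
          NP
            Det: this
            N: argument
          VP
            V: described
The span 'photographed that argument or drew that this argument described' is the VP node built by VP → VP Conj VP.
Its mother is the S built by S → NP VP.

S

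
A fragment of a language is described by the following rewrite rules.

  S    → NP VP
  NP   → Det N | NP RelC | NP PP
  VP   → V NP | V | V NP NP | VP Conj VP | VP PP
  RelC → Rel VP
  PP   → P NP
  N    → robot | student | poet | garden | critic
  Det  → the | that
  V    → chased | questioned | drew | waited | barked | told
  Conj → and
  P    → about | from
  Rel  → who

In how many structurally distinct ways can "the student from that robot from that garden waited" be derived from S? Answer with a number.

The two bracketings:
[S [NP [NP [Det the] [N student]] [PP [P from] [NP [NP [Det that] [N robot]] [PP [P from] [NP [Det that] [N garden]]]]]] [VP [V waited]]]
[S [NP [NP [NP [Det the] [N student]] [PP [P from] [NP [Det that] [N robot]]]] [PP [P from] [NP [Det that] [N garden]]]] [VP [V waited]]]
The trees differ in how a recursive rule is bracketed over the same span.

2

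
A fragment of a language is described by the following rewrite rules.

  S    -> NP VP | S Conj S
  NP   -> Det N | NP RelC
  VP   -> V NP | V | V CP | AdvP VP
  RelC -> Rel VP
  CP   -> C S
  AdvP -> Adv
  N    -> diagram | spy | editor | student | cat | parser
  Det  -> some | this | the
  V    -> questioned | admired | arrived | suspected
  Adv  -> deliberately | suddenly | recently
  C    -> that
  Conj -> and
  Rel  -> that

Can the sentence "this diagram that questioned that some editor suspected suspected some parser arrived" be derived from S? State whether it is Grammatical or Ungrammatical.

For S → NP VP, every NP-prefix leaves a non-VP remainder: after 'this diagram' the remainder is not a VP; after 'this diagram that questioned' the remainder is not a VP; after 'this diagram that questioned that some editor suspected' the remainder is not a VP. The alternative S rule S → S Conj S likewise has no satisfying split.

Ungrammatical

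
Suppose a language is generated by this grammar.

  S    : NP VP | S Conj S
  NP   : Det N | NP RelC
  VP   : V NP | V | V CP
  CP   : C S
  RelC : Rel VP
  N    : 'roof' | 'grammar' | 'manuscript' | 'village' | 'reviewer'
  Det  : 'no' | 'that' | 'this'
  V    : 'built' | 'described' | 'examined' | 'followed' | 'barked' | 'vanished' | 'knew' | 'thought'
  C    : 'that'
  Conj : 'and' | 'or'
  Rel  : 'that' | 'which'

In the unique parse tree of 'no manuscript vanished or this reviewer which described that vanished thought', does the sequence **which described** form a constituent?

Yes

[S [S [NP [Det no] [N manuscript]] [VP [V vanished]]] [Conj or] [S [NP [NP [NP [Det this] [N reviewer]] [RelC [Rel which] [VP [V described]]]] [RelC [Rel that] [VP [V vanished]]]] [VP [V thought]]]]
The words 'which described' are exhaustively dominated by a single RelC node (built by RelC → Rel VP), so they form a constituent.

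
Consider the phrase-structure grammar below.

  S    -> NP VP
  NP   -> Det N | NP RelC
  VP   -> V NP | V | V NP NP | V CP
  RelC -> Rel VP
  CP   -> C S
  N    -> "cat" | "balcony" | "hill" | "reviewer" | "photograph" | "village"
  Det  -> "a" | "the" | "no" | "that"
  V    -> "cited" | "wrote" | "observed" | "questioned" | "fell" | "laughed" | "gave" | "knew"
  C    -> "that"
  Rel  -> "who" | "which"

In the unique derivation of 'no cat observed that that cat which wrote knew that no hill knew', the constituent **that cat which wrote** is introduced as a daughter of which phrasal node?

S
  NP
    Det: no
    N: cat
  VP
    V: observed
    CP
      C: that
      S
        NP
          NP
            Det: that
            N: cat
          RelC
            Rel: which
            VP
              V: wrote
        VP
          V: knew
          CP
            C: that
            S
              NP
                Det: no
                N: hill
              VP
                V: knew
The span 'that cat which wrote' is the NP node built by NP → NP RelC.
Its mother is the S built by S → NP VP.

S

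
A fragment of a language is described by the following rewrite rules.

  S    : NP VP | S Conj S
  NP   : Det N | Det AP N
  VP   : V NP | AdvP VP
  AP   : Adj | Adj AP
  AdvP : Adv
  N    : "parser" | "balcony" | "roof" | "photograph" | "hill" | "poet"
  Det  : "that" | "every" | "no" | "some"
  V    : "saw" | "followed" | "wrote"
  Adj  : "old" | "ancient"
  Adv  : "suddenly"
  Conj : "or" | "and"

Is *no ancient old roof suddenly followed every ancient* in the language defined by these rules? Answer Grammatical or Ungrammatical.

Ungrammatical

For S → NP VP, the only prefix that parses as NP is 'no ancient old roof', but the remainder 'suddenly followed every ancient' is not a VP under these rules. The alternative S rule S → S Conj S likewise has no satisfying split.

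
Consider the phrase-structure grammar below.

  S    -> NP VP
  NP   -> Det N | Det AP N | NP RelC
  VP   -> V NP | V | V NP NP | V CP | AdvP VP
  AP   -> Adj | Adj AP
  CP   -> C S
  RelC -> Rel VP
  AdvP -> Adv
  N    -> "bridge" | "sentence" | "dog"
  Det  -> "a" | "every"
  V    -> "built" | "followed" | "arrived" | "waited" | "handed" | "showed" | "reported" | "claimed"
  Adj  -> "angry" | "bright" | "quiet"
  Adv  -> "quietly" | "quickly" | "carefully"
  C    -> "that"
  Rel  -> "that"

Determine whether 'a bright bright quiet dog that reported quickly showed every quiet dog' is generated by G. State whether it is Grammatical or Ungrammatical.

[S [NP [NP [Det a] [AP [Adj bright] [AP [Adj bright] [AP [Adj quiet]]]] [N dog]] [RelC [Rel that] [VP [V reported]]]] [VP [AdvP [Adv quickly]] [VP [V showed] [NP [Det every] [AP [Adj quiet]] [N dog]]]]]
Every word is introduced by a lexical rule and the phrasal rules combine the resulting categories into a single S.

Grammatical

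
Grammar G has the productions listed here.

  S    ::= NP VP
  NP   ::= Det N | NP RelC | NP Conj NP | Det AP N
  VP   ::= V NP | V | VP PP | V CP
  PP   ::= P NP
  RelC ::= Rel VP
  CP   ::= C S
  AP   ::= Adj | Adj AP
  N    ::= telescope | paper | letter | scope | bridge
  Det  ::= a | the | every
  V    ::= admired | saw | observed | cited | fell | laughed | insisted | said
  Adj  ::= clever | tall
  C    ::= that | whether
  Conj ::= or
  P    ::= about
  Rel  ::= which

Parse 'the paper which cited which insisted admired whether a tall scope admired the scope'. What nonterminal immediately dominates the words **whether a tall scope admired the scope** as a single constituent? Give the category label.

CP

S
  NP
    NP
      NP
        Det: the
        N: paper
      RelC
        Rel: which
        VP
          V: cited
    RelC
      Rel: which
      VP
        V: insisted
  VP
    V: admired
    CP
      C: whether
      S
        NP
          Det: a
          AP
            Adj: tall
          N: scope
        VP
          V: admired
          NP
            Det: the
            N: scope
The span 'whether a tall scope admired the scope' is the CP node built by CP → C S.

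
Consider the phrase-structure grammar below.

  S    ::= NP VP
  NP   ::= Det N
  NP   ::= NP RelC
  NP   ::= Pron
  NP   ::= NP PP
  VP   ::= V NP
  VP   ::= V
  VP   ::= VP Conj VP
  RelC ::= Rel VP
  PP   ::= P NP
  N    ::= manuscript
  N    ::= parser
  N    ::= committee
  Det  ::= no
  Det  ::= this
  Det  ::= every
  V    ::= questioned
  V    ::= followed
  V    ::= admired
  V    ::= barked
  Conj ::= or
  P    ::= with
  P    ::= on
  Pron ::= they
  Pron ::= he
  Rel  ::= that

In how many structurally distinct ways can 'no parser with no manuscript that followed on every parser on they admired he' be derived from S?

Two of the 7 distinct bracketings:
[S [NP [NP [Det no] [N parser]] [PP [P with] [NP [NP [NP [Det no] [N manuscript]] [RelC [Rel that] [VP [V followed]]]] [PP [P on] [NP [NP [Det every] [N parser]] [PP [P on] [NP [Pron they]]]]]]]] [VP [V admired] [NP [Pron he]]]]
[S [NP [NP [Det no] [N parser]] [PP [P with] [NP [NP [NP [NP [Det no] [N manuscript]] [RelC [Rel that] [VP [V followed]]]] [PP [P on] [NP [Det every] [N parser]]]] [PP [P on] [NP [Pron they]]]]]] [VP [V admired] [NP [Pron he]]]]
The trees differ in how a recursive rule is bracketed over the same span.

7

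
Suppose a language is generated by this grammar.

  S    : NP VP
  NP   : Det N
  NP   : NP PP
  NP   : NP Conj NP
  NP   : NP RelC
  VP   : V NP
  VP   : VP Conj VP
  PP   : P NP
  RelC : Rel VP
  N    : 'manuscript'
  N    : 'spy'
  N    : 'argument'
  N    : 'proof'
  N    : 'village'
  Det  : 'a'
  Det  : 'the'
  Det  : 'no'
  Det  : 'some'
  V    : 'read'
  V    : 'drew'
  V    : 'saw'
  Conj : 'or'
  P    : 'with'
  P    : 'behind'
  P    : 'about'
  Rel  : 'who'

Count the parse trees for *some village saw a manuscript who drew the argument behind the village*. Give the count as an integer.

The two bracketings:
[S [NP [Det some] [N village]] [VP [V saw] [NP [NP [NP [Det a] [N manuscript]] [RelC [Rel who] [VP [V drew] [NP [Det the] [N argument]]]]] [PP [P behind] [NP [Det the] [N village]]]]]]
[S [NP [Det some] [N village]] [VP [V saw] [NP [NP [Det a] [N manuscript]] [RelC [Rel who] [VP [V drew] [NP [NP [Det the] [N argument]] [PP [P behind] [NP [Det the] [N village]]]]]]]]]
The trees differ in how a recursive rule is bracketed over the same span.

2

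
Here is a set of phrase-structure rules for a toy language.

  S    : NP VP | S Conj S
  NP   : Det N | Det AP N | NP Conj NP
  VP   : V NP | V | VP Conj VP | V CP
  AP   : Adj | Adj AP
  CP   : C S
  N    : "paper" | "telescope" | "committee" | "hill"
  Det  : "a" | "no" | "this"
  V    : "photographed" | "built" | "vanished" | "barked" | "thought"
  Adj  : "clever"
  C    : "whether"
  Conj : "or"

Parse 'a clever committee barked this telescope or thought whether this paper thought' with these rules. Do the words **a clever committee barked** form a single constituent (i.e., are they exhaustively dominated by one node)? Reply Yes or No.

[S [NP [Det a] [AP [Adj clever]] [N committee]] [VP [VP [V barked] [NP [Det this] [N telescope]]] [Conj or] [VP [V thought] [CP [C whether] [S [NP [Det this] [N paper]] [VP [V thought]]]]]]]
The smallest constituent containing 'a clever committee barked' is the S spanning 'a clever committee barked this telescope or thought whether this paper thought'; no single node in the tree dominates exactly the given words.

No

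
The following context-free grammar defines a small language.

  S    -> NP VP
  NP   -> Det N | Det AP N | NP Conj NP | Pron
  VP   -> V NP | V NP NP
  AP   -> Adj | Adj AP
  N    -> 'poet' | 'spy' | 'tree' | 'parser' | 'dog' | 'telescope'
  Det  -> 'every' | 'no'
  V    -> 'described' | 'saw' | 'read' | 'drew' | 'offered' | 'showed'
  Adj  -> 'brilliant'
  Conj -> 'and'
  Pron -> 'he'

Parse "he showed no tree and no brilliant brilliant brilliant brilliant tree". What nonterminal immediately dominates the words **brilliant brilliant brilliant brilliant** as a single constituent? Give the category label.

AP

S
  NP
    Pron: he
  VP
    V: showed
    NP
      NP
        Det: no
        N: tree
      Conj: and
      NP
        Det: no
        AP
          Adj: brilliant
          AP
            Adj: brilliant
            AP
              Adj: brilliant
              AP
                Adj: brilliant
        N: tree
The span 'brilliant brilliant brilliant brilliant' is the AP node built by AP → Adj AP.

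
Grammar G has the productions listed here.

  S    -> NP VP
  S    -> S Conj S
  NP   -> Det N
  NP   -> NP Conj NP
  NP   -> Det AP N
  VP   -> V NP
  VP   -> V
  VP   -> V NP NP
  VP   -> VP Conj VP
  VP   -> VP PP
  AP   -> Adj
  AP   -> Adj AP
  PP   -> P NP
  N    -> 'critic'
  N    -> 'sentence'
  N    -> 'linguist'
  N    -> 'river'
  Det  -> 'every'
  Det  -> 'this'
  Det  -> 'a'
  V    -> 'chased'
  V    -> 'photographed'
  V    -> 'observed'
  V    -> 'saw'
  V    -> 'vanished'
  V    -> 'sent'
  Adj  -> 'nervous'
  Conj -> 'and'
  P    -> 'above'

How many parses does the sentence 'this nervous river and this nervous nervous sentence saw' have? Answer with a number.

1

[S [NP [NP [Det this] [AP [Adj nervous]] [N river]] [Conj and] [NP [Det this] [AP [Adj nervous] [AP [Adj nervous]]] [N sentence]]] [VP [V saw]]]
No rule offers an alternative attachment or grouping for any span, so this is the only derivation.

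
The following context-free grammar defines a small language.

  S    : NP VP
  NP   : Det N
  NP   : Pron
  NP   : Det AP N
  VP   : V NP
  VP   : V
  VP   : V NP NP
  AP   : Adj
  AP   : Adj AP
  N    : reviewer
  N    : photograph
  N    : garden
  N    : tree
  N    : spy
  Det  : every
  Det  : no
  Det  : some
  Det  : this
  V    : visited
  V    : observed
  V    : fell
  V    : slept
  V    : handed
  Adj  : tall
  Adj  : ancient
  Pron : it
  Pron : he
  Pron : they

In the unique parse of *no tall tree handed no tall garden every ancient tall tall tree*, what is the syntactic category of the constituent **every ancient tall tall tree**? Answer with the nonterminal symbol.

NP

[S [NP [Det no] [AP [Adj tall]] [N tree]] [VP [V handed] [NP [Det no] [AP [Adj tall]] [N garden]] [NP [Det every] [AP [Adj ancient] [AP [Adj tall] [AP [Adj tall]]]] [N tree]]]]
The span 'every ancient tall tall tree' is the NP node built by NP → Det AP N.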